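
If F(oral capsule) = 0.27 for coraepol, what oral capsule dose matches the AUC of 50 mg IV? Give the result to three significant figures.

D_oral = 185 mg

For equal systemic exposure: F × D_ev = D_iv
D_ev = D_iv / F = 50 / 0.27 = 185.185 mg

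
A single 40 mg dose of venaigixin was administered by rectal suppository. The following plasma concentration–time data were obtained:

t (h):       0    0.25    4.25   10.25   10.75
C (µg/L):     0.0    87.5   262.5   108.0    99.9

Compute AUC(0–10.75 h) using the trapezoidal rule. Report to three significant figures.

AUC = 1870 µg/L·h

Trapezoidal AUC_0→10.75:
  [0→0.25]: (0.0+87.5)/2 × 0.25 = 10.9375
  [0.25→4.25]: (87.5+262.5)/2 × 4 = 700.0
  [4.25→10.25]: (262.5+108.0)/2 × 6 = 1111.5
  [10.25→10.75]: (108.0+99.9)/2 × 0.5 = 51.975
  Sum = 1874.4125 µg/L·h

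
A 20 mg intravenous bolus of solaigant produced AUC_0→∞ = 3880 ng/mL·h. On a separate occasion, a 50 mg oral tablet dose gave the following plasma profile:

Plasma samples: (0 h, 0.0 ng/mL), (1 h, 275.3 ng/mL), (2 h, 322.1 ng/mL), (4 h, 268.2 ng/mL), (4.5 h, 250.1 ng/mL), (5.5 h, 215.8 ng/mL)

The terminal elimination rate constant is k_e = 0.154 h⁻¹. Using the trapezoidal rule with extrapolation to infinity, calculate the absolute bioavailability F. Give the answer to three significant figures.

F = 0.288

Trapezoidal AUC_0→5.5 (oral tablet):
  [0→1]: (0.0+275.3)/2 × 1 = 137.65
  [1→2]: (275.3+322.1)/2 × 1 = 298.7
  [2→4]: (322.1+268.2)/2 × 2 = 590.3
  [4→4.5]: (268.2+250.1)/2 × 0.5 = 129.575
  [4.5→5.5]: (250.1+215.8)/2 × 1 = 232.95
  Sum = 1389.175 ng/mL·h
Tail: C_last/k_e = 215.8/0.154 = 1401.299
AUC_0→∞ (oral tablet) = 1389.175 + 1401.299 = 2790.474 ng/mL·h
F = (AUC_ev/D_ev)/(AUC_iv/D_iv) = (2790.474/50)/(3880/20) = 55.80948/194 = 0.2877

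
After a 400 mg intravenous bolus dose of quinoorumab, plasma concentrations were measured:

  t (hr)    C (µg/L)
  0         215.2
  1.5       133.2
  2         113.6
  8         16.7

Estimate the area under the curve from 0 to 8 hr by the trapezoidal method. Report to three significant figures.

Trapezoidal AUC_0→8:
  [0→1.5]: (215.2+133.2)/2 × 1.5 = 261.3
  [1.5→2]: (133.2+113.6)/2 × 0.5 = 61.7
  [2→8]: (113.6+16.7)/2 × 6 = 390.9
  Sum = 713.9 µg/L·hr

AUC = 714 µg/L·hr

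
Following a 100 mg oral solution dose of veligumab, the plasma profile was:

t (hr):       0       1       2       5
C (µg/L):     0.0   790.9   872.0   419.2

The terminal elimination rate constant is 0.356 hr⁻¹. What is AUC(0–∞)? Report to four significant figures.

AUC = 4341 µg/L·hr

Trapezoidal AUC_0→5:
  [0→1]: (0.0+790.9)/2 × 1 = 395.45
  [1→2]: (790.9+872.0)/2 × 1 = 831.45
  [2→5]: (872.0+419.2)/2 × 3 = 1936.8
  Sum = 3163.7 µg/L·hr
Extrapolated tail: C_last / k_e = 419.2 / 0.356 = 1177.528
AUC_0→∞ = 3163.7 + 1177.528 = 4341.228 µg/L·hr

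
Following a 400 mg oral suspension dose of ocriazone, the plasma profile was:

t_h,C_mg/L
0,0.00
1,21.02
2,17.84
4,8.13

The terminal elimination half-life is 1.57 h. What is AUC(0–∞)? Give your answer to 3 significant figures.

AUC = 74.3 mg/L·h

Trapezoidal AUC_0→4:
  [0→1]: (0.00+21.02)/2 × 1 = 10.51
  [1→2]: (21.02+17.84)/2 × 1 = 19.43
  [2→4]: (17.84+8.13)/2 × 2 = 25.97
  Sum = 55.91 mg/L·h
k_e = ln2 / t½ = 0.693147 / 1.57 = 0.4415 h^-1
Extrapolated tail: C_last / k_e = 8.13 / 0.4415 = 18.414
AUC_0→∞ = 55.91 + 18.414 = 74.324 mg/L·h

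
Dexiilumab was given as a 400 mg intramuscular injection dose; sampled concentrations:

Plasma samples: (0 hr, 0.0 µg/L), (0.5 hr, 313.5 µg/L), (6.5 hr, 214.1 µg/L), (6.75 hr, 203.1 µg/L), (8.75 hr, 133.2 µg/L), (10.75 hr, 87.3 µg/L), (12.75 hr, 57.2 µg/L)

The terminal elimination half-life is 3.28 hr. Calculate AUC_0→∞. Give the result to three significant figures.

AUC = 2690 µg/L·hr

Trapezoidal AUC_0→12.75:
  [0→0.5]: (0.0+313.5)/2 × 0.5 = 78.375
  [0.5→6.5]: (313.5+214.1)/2 × 6 = 1582.8
  [6.5→6.75]: (214.1+203.1)/2 × 0.25 = 52.15
  [6.75→8.75]: (203.1+133.2)/2 × 2 = 336.3
  [8.75→10.75]: (133.2+87.3)/2 × 2 = 220.5
  [10.75→12.75]: (87.3+57.2)/2 × 2 = 144.5
  Sum = 2414.625 µg/L·hr
k_e = ln2 / t½ = 0.693147 / 3.28 = 0.2113 hr^-1
Extrapolated tail: C_last / k_e = 57.2 / 0.2113 = 270.705
AUC_0→∞ = 2414.625 + 270.705 = 2685.33 µg/L·hr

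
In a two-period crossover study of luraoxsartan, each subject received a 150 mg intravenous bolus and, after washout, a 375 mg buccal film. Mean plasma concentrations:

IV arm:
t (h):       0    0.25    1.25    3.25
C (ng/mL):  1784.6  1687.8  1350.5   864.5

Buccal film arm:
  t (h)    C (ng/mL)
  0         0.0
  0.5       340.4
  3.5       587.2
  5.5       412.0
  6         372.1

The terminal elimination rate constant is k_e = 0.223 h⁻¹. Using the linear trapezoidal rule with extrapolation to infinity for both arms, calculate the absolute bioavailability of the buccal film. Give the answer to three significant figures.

F = 0.216

Trapezoidal AUC_0→3.25 (IV):
  [0→0.25]: (1784.6+1687.8)/2 × 0.25 = 434.05
  [0.25→1.25]: (1687.8+1350.5)/2 × 1 = 1519.15
  [1.25→3.25]: (1350.5+864.5)/2 × 2 = 2215.0
  Sum = 4168.2 ng/mL·h
IV tail: 864.5/0.223 = 3876.682; AUC_iv,0→∞ = 4168.2 + 3876.682 = 8044.882 ng/mL·h
Trapezoidal AUC_0→6 (buccal film):
  [0→0.5]: (0.0+340.4)/2 × 0.5 = 85.1
  [0.5→3.5]: (340.4+587.2)/2 × 3 = 1391.4
  [3.5→5.5]: (587.2+412.0)/2 × 2 = 999.2
  [5.5→6]: (412.0+372.1)/2 × 0.5 = 196.025
  Sum = 2671.725 ng/mL·h
buccal film tail: 372.1/0.223 = 1668.610; AUC_ev,0→∞ = 2671.725 + 1668.610 = 4340.335 ng/mL·h
F = (AUC_ev/D_ev)/(AUC_iv/D_iv) = (4340.335/375)/(8044.882/150) = 11.5742/53.6325 = 0.2158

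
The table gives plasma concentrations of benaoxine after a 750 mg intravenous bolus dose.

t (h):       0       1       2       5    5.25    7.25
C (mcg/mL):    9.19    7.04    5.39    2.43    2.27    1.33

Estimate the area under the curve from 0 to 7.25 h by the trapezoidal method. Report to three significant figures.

AUC = 30.2 mcg/mL·h

Trapezoidal AUC_0→7.25:
  [0→1]: (9.19+7.04)/2 × 1 = 8.115
  [1→2]: (7.04+5.39)/2 × 1 = 6.215
  [2→5]: (5.39+2.43)/2 × 3 = 11.73
  [5→5.25]: (2.43+2.27)/2 × 0.25 = 0.5875
  [5.25→7.25]: (2.27+1.33)/2 × 2 = 3.6
  Sum = 30.2475 mcg/mL·h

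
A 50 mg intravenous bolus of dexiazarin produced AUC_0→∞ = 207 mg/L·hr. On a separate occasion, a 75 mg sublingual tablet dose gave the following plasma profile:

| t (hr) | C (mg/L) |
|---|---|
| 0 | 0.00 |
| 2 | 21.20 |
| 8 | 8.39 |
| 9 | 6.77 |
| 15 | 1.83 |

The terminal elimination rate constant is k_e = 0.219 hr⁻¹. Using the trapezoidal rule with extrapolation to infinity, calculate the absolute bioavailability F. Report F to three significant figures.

F = 0.489

Trapezoidal AUC_0→15 (sublingual tablet):
  [0→2]: (0.00+21.20)/2 × 2 = 21.2
  [2→8]: (21.20+8.39)/2 × 6 = 88.77
  [8→9]: (8.39+6.77)/2 × 1 = 7.58
  [9→15]: (6.77+1.83)/2 × 6 = 25.8
  Sum = 143.35 mg/L·hr
Tail: C_last/k_e = 1.83/0.219 = 8.356
AUC_0→∞ (sublingual tablet) = 143.35 + 8.356 = 151.706 mg/L·hr
F = (AUC_ev/D_ev)/(AUC_iv/D_iv) = (151.706/75)/(207/50) = 2.02275/4.14 = 0.4886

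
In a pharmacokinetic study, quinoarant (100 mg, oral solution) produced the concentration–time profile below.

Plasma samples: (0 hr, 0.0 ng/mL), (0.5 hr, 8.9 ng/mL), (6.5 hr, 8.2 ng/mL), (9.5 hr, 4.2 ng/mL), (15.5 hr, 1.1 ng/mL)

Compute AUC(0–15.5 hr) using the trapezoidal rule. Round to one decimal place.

Trapezoidal AUC_0→15.5:
  [0→0.5]: (0.0+8.9)/2 × 0.5 = 2.225
  [0.5→6.5]: (8.9+8.2)/2 × 6 = 51.3
  [6.5→9.5]: (8.2+4.2)/2 × 3 = 18.6
  [9.5→15.5]: (4.2+1.1)/2 × 6 = 15.9
  Sum = 88.025 ng/mL·hr

AUC = 88.0 ng/mL·hr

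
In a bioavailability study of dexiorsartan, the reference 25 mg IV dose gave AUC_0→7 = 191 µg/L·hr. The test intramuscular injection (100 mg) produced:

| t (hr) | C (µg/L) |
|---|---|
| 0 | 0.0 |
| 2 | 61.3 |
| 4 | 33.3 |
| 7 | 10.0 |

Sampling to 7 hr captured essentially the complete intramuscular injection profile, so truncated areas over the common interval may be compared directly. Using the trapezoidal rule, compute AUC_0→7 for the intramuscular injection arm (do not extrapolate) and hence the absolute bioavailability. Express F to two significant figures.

Trapezoidal AUC_0→7 (intramuscular injection):
  [0→2]: (0.0+61.3)/2 × 2 = 61.3
  [2→4]: (61.3+33.3)/2 × 2 = 94.6
  [4→7]: (33.3+10.0)/2 × 3 = 64.95
  Sum = 220.85 µg/L·hr
F = (AUC_ev/D_ev)/(AUC_iv/D_iv) = (220.85/100)/(191/25) = 2.2085/7.64 = 0.2891

F = 0.29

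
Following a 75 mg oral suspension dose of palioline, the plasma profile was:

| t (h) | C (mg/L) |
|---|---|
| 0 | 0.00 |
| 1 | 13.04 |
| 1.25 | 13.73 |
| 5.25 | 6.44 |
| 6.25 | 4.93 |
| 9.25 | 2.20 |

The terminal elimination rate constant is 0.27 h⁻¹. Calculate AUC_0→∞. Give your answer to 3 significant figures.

Trapezoidal AUC_0→9.25:
  [0→1]: (0.00+13.04)/2 × 1 = 6.52
  [1→1.25]: (13.04+13.73)/2 × 0.25 = 3.34625
  [1.25→5.25]: (13.73+6.44)/2 × 4 = 40.34
  [5.25→6.25]: (6.44+4.93)/2 × 1 = 5.685
  [6.25→9.25]: (4.93+2.20)/2 × 3 = 10.695
  Sum = 66.58625 mg/L·h
Extrapolated tail: C_last / k_e = 2.20 / 0.27 = 8.148
AUC_0→∞ = 66.58625 + 8.148 = 74.73425 mg/L·h

AUC = 74.7 mg/L·h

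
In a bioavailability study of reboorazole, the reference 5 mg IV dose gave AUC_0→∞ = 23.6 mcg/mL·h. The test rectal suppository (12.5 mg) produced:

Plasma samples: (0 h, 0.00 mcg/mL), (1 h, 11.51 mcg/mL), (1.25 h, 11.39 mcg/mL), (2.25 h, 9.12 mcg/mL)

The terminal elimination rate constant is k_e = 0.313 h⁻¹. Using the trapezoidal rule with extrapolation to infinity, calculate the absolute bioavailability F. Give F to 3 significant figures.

F = 0.814

Trapezoidal AUC_0→2.25 (rectal suppository):
  [0→1]: (0.00+11.51)/2 × 1 = 5.755
  [1→1.25]: (11.51+11.39)/2 × 0.25 = 2.8625
  [1.25→2.25]: (11.39+9.12)/2 × 1 = 10.255
  Sum = 18.8725 mcg/mL·h
Tail: C_last/k_e = 9.12/0.313 = 29.137
AUC_0→∞ (rectal suppository) = 18.8725 + 29.137 = 48.0095 mcg/mL·h
F = (AUC_ev/D_ev)/(AUC_iv/D_iv) = (48.0095/12.5)/(23.6/5) = 3.84076/4.72 = 0.8137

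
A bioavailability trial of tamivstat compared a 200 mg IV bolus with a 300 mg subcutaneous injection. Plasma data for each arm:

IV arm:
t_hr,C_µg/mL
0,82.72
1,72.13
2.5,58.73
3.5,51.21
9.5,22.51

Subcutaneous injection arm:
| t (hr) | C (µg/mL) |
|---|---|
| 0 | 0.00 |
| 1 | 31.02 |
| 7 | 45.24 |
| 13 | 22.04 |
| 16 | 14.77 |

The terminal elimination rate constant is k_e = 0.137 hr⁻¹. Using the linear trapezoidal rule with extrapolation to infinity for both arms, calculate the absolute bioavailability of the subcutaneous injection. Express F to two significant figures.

F = 0.66

Trapezoidal AUC_0→9.5 (IV):
  [0→1]: (82.72+72.13)/2 × 1 = 77.425
  [1→2.5]: (72.13+58.73)/2 × 1.5 = 98.145
  [2.5→3.5]: (58.73+51.21)/2 × 1 = 54.97
  [3.5→9.5]: (51.21+22.51)/2 × 6 = 221.16
  Sum = 451.7 µg/mL·hr
IV tail: 22.51/0.137 = 164.307; AUC_iv,0→∞ = 451.7 + 164.307 = 616.007 µg/mL·hr
Trapezoidal AUC_0→16 (subcutaneous injection):
  [0→1]: (0.00+31.02)/2 × 1 = 15.51
  [1→7]: (31.02+45.24)/2 × 6 = 228.78
  [7→13]: (45.24+22.04)/2 × 6 = 201.84
  [13→16]: (22.04+14.77)/2 × 3 = 55.215
  Sum = 501.345 µg/mL·hr
subcutaneous injection tail: 14.77/0.137 = 107.810; AUC_ev,0→∞ = 501.345 + 107.810 = 609.155 µg/mL·hr
F = (AUC_ev/D_ev)/(AUC_iv/D_iv) = (609.155/300)/(616.007/200) = 2.03052/3.080035 = 0.6593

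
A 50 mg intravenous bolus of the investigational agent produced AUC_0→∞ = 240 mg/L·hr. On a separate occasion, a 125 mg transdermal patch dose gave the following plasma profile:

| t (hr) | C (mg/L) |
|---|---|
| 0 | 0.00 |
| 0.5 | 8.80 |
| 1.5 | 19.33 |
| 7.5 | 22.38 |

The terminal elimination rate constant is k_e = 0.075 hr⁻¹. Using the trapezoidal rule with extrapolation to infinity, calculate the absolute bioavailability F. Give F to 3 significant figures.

Trapezoidal AUC_0→7.5 (transdermal patch):
  [0→0.5]: (0.00+8.80)/2 × 0.5 = 2.2
  [0.5→1.5]: (8.80+19.33)/2 × 1 = 14.065
  [1.5→7.5]: (19.33+22.38)/2 × 6 = 125.13
  Sum = 141.395 mg/L·hr
Tail: C_last/k_e = 22.38/0.075 = 298.400
AUC_0→∞ (transdermal patch) = 141.395 + 298.400 = 439.795 mg/L·hr
F = (AUC_ev/D_ev)/(AUC_iv/D_iv) = (439.795/125)/(240/50) = 3.51836/4.8 = 0.7330

F = 0.733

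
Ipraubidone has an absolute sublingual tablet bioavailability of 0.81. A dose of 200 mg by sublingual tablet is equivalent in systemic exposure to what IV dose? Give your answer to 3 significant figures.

D_iv = 162 mg

Systemic exposure from an extravascular dose = F × D_ev, so the equivalent IV dose is F × D_ev.
D_iv = F × D_ev = 0.81 × 200 = 162 mg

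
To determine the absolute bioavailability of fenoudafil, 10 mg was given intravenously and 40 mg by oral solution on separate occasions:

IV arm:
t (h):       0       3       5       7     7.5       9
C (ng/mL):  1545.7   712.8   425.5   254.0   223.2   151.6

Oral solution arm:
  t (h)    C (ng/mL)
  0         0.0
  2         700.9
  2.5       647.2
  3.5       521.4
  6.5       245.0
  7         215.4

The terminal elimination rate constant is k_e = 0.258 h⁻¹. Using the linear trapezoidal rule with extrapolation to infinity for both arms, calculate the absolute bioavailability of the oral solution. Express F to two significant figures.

Trapezoidal AUC_0→9 (IV):
  [0→3]: (1545.7+712.8)/2 × 3 = 3387.75
  [3→5]: (712.8+425.5)/2 × 2 = 1138.3
  [5→7]: (425.5+254.0)/2 × 2 = 679.5
  [7→7.5]: (254.0+223.2)/2 × 0.5 = 119.3
  [7.5→9]: (223.2+151.6)/2 × 1.5 = 281.1
  Sum = 5605.95 ng/mL·h
IV tail: 151.6/0.258 = 587.597; AUC_iv,0→∞ = 5605.95 + 587.597 = 6193.547 ng/mL·h
Trapezoidal AUC_0→7 (oral solution):
  [0→2]: (0.0+700.9)/2 × 2 = 700.9
  [2→2.5]: (700.9+647.2)/2 × 0.5 = 337.025
  [2.5→3.5]: (647.2+521.4)/2 × 1 = 584.3
  [3.5→6.5]: (521.4+245.0)/2 × 3 = 1149.6
  [6.5→7]: (245.0+215.4)/2 × 0.5 = 115.1
  Sum = 2886.925 ng/mL·h
oral solution tail: 215.4/0.258 = 834.884; AUC_ev,0→∞ = 2886.925 + 834.884 = 3721.809 ng/mL·h
F = (AUC_ev/D_ev)/(AUC_iv/D_iv) = (3721.809/40)/(6193.547/10) = 93.045225/619.3547 = 0.1502

F = 0.15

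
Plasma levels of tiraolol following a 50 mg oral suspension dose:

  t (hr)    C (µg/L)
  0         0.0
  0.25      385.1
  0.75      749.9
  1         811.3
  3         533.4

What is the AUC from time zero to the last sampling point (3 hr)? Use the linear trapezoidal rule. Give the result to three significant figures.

Trapezoidal AUC_0→3:
  [0→0.25]: (0.0+385.1)/2 × 0.25 = 48.1375
  [0.25→0.75]: (385.1+749.9)/2 × 0.5 = 283.75
  [0.75→1]: (749.9+811.3)/2 × 0.25 = 195.15
  [1→3]: (811.3+533.4)/2 × 2 = 1344.7
  Sum = 1871.7375 µg/L·hr

AUC = 1870 µg/L·hr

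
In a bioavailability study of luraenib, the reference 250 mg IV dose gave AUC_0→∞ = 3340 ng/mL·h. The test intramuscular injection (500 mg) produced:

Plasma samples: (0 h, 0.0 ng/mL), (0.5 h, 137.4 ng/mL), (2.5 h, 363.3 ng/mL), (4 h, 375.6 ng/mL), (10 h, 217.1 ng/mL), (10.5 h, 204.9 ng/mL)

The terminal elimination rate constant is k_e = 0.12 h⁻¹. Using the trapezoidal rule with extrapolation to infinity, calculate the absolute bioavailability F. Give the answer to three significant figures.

F = 0.701

Trapezoidal AUC_0→10.5 (intramuscular injection):
  [0→0.5]: (0.0+137.4)/2 × 0.5 = 34.35
  [0.5→2.5]: (137.4+363.3)/2 × 2 = 500.7
  [2.5→4]: (363.3+375.6)/2 × 1.5 = 554.175
  [4→10]: (375.6+217.1)/2 × 6 = 1778.1
  [10→10.5]: (217.1+204.9)/2 × 0.5 = 105.5
  Sum = 2972.825 ng/mL·h
Tail: C_last/k_e = 204.9/0.12 = 1707.500
AUC_0→∞ (intramuscular injection) = 2972.825 + 1707.500 = 4680.325 ng/mL·h
F = (AUC_ev/D_ev)/(AUC_iv/D_iv) = (4680.325/500)/(3340/250) = 9.36065/13.36 = 0.7006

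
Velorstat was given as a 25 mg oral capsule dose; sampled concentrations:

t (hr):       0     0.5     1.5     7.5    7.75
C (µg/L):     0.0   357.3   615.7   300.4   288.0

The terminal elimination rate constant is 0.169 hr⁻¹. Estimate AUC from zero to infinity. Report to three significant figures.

Trapezoidal AUC_0→7.75:
  [0→0.5]: (0.0+357.3)/2 × 0.5 = 89.325
  [0.5→1.5]: (357.3+615.7)/2 × 1 = 486.5
  [1.5→7.5]: (615.7+300.4)/2 × 6 = 2748.3
  [7.5→7.75]: (300.4+288.0)/2 × 0.25 = 73.55
  Sum = 3397.675 µg/L·hr
Extrapolated tail: C_last / k_e = 288.0 / 0.169 = 1704.142
AUC_0→∞ = 3397.675 + 1704.142 = 5101.817 µg/L·hr

AUC = 5100 µg/L·hr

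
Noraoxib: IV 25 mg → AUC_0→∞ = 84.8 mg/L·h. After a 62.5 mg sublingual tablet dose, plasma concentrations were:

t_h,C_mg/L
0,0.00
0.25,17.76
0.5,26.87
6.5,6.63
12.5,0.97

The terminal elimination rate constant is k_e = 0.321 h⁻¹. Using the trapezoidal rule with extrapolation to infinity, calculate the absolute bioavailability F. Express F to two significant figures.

F = 0.63

Trapezoidal AUC_0→12.5 (sublingual tablet):
  [0→0.25]: (0.00+17.76)/2 × 0.25 = 2.22
  [0.25→0.5]: (17.76+26.87)/2 × 0.25 = 5.57875
  [0.5→6.5]: (26.87+6.63)/2 × 6 = 100.5
  [6.5→12.5]: (6.63+0.97)/2 × 6 = 22.8
  Sum = 131.09875 mg/L·h
Tail: C_last/k_e = 0.97/0.321 = 3.022
AUC_0→∞ (sublingual tablet) = 131.09875 + 3.022 = 134.12075 mg/L·h
F = (AUC_ev/D_ev)/(AUC_iv/D_iv) = (134.12075/62.5)/(84.8/25) = 2.145932/3.392 = 0.6326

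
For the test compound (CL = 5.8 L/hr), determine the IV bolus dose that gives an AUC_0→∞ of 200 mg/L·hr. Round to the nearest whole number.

Dose_iv = CL × AUC_0→∞
     = 5.8 × 200 = 1160 mg

Dose = 1160 mg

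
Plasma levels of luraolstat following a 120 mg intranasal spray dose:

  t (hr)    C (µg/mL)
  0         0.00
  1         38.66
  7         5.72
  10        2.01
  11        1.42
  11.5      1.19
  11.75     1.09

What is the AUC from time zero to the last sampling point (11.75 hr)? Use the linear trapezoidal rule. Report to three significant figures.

AUC = 167 µg/mL·hr

Trapezoidal AUC_0→11.75:
  [0→1]: (0.00+38.66)/2 × 1 = 19.33
  [1→7]: (38.66+5.72)/2 × 6 = 133.14
  [7→10]: (5.72+2.01)/2 × 3 = 11.595
  [10→11]: (2.01+1.42)/2 × 1 = 1.715
  [11→11.5]: (1.42+1.19)/2 × 0.5 = 0.6525
  [11.5→11.75]: (1.19+1.09)/2 × 0.25 = 0.285
  Sum = 166.7175 µg/mL·hr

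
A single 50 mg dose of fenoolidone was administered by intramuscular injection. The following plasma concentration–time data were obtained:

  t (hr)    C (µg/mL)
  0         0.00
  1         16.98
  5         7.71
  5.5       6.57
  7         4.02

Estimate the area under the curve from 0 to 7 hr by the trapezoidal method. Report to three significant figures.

AUC = 69.4 µg/mL·hr

Trapezoidal AUC_0→7:
  [0→1]: (0.00+16.98)/2 × 1 = 8.49
  [1→5]: (16.98+7.71)/2 × 4 = 49.38
  [5→5.5]: (7.71+6.57)/2 × 0.5 = 3.57
  [5.5→7]: (6.57+4.02)/2 × 1.5 = 7.9425
  Sum = 69.3825 µg/mL·hr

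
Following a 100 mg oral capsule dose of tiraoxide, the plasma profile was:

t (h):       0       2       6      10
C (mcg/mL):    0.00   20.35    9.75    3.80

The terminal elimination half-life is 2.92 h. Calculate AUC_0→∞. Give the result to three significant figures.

Trapezoidal AUC_0→10:
  [0→2]: (0.00+20.35)/2 × 2 = 20.35
  [2→6]: (20.35+9.75)/2 × 4 = 60.2
  [6→10]: (9.75+3.80)/2 × 4 = 27.1
  Sum = 107.65 mcg/mL·h
k_e = ln2 / t½ = 0.693147 / 2.92 = 0.2374 h^-1
Extrapolated tail: C_last / k_e = 3.80 / 0.2374 = 16.007
AUC_0→∞ = 107.65 + 16.007 = 123.657 mcg/mL·h

AUC = 124 mcg/mL·h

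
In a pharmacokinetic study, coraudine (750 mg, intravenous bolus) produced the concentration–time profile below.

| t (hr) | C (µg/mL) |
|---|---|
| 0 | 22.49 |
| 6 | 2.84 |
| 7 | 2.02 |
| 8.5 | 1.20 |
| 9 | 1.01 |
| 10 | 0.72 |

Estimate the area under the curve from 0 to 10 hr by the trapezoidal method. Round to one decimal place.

AUC = 82.3 µg/mL·hr

Trapezoidal AUC_0→10:
  [0→6]: (22.49+2.84)/2 × 6 = 75.99
  [6→7]: (2.84+2.02)/2 × 1 = 2.43
  [7→8.5]: (2.02+1.20)/2 × 1.5 = 2.415
  [8.5→9]: (1.20+1.01)/2 × 0.5 = 0.5525
  [9→10]: (1.01+0.72)/2 × 1 = 0.865
  Sum = 82.2525 µg/mL·hr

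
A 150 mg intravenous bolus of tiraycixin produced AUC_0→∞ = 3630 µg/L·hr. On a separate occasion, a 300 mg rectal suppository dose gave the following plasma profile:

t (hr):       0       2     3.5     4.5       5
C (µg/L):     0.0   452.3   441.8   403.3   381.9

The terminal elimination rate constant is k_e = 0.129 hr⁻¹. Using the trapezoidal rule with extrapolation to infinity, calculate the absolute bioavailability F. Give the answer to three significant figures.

F = 0.648

Trapezoidal AUC_0→5 (rectal suppository):
  [0→2]: (0.0+452.3)/2 × 2 = 452.3
  [2→3.5]: (452.3+441.8)/2 × 1.5 = 670.575
  [3.5→4.5]: (441.8+403.3)/2 × 1 = 422.55
  [4.5→5]: (403.3+381.9)/2 × 0.5 = 196.3
  Sum = 1741.725 µg/L·hr
Tail: C_last/k_e = 381.9/0.129 = 2960.465
AUC_0→∞ (rectal suppository) = 1741.725 + 2960.465 = 4702.19 µg/L·hr
F = (AUC_ev/D_ev)/(AUC_iv/D_iv) = (4702.19/300)/(3630/150) = 15.674/24.2 = 0.6477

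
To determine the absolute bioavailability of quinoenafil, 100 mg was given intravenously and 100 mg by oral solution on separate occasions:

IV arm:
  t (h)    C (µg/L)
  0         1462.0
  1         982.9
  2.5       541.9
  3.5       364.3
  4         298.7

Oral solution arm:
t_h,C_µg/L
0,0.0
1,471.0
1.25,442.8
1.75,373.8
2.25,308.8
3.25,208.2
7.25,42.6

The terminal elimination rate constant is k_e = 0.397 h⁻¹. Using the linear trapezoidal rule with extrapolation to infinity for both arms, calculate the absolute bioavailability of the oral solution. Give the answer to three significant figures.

Trapezoidal AUC_0→4 (IV):
  [0→1]: (1462.0+982.9)/2 × 1 = 1222.45
  [1→2.5]: (982.9+541.9)/2 × 1.5 = 1143.6
  [2.5→3.5]: (541.9+364.3)/2 × 1 = 453.1
  [3.5→4]: (364.3+298.7)/2 × 0.5 = 165.75
  Sum = 2984.9 µg/L·h
IV tail: 298.7/0.397 = 752.393; AUC_iv,0→∞ = 2984.9 + 752.393 = 3737.293 µg/L·h
Trapezoidal AUC_0→7.25 (oral solution):
  [0→1]: (0.0+471.0)/2 × 1 = 235.5
  [1→1.25]: (471.0+442.8)/2 × 0.25 = 114.225
  [1.25→1.75]: (442.8+373.8)/2 × 0.5 = 204.15
  [1.75→2.25]: (373.8+308.8)/2 × 0.5 = 170.65
  [2.25→3.25]: (308.8+208.2)/2 × 1 = 258.5
  [3.25→7.25]: (208.2+42.6)/2 × 4 = 501.6
  Sum = 1484.625 µg/L·h
oral solution tail: 42.6/0.397 = 107.305; AUC_ev,0→∞ = 1484.625 + 107.305 = 1591.93 µg/L·h
F = (AUC_ev/D_ev)/(AUC_iv/D_iv) = (1591.93/100)/(3737.293/100) = 15.9193/37.37293 = 0.4260

F = 0.426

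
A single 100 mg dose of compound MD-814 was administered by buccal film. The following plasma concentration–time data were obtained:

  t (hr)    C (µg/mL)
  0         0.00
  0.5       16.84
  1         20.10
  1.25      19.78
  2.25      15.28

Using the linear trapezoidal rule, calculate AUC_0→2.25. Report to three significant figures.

AUC = 36.0 µg/mL·hr

Trapezoidal AUC_0→2.25:
  [0→0.5]: (0.00+16.84)/2 × 0.5 = 4.21
  [0.5→1]: (16.84+20.10)/2 × 0.5 = 9.235
  [1→1.25]: (20.10+19.78)/2 × 0.25 = 4.985
  [1.25→2.25]: (19.78+15.28)/2 × 1 = 17.53
  Sum = 35.96 µg/mL·hr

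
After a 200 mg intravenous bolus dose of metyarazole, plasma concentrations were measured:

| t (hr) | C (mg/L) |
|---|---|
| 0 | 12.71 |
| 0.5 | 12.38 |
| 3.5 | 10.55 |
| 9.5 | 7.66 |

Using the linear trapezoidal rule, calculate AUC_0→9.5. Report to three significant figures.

AUC = 95.3 mg/L·hr

Trapezoidal AUC_0→9.5:
  [0→0.5]: (12.71+12.38)/2 × 0.5 = 6.2725
  [0.5→3.5]: (12.38+10.55)/2 × 3 = 34.395
  [3.5→9.5]: (10.55+7.66)/2 × 6 = 54.63
  Sum = 95.2975 mg/L·hr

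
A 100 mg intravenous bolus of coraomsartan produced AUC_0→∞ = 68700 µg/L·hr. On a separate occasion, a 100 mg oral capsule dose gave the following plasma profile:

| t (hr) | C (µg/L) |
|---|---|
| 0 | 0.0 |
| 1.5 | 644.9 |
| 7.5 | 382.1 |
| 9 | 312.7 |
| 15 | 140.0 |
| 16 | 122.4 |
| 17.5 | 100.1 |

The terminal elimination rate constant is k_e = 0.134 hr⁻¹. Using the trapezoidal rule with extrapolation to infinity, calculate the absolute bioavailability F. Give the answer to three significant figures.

F = 0.0945

Trapezoidal AUC_0→17.5 (oral capsule):
  [0→1.5]: (0.0+644.9)/2 × 1.5 = 483.675
  [1.5→7.5]: (644.9+382.1)/2 × 6 = 3081.0
  [7.5→9]: (382.1+312.7)/2 × 1.5 = 521.1
  [9→15]: (312.7+140.0)/2 × 6 = 1358.1
  [15→16]: (140.0+122.4)/2 × 1 = 131.2
  [16→17.5]: (122.4+100.1)/2 × 1.5 = 166.875
  Sum = 5741.95 µg/L·hr
Tail: C_last/k_e = 100.1/0.134 = 747.015
AUC_0→∞ (oral capsule) = 5741.95 + 747.015 = 6488.965 µg/L·hr
F = (AUC_ev/D_ev)/(AUC_iv/D_iv) = (6488.965/100)/(68700/100) = 64.88965/687 = 0.0945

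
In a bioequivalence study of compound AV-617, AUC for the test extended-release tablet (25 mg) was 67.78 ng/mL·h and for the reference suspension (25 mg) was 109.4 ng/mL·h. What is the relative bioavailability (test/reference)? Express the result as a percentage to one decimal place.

F_rel = (AUC_test/D_test) / (AUC_ref/D_ref)
      = (67.78/25) / (109.4/25)
      = 2.7112 / 4.376 = 0.6196 = 61.96%

F_rel = 62.0%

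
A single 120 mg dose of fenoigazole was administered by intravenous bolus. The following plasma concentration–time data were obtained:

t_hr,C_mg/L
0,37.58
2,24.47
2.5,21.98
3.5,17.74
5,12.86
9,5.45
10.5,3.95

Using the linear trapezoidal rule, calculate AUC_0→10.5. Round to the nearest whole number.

AUC = 160 mg/L·hr

Trapezoidal AUC_0→10.5:
  [0→2]: (37.58+24.47)/2 × 2 = 62.05
  [2→2.5]: (24.47+21.98)/2 × 0.5 = 11.6125
  [2.5→3.5]: (21.98+17.74)/2 × 1 = 19.86
  [3.5→5]: (17.74+12.86)/2 × 1.5 = 22.95
  [5→9]: (12.86+5.45)/2 × 4 = 36.62
  [9→10.5]: (5.45+3.95)/2 × 1.5 = 7.05
  Sum = 160.1425 mg/L·hr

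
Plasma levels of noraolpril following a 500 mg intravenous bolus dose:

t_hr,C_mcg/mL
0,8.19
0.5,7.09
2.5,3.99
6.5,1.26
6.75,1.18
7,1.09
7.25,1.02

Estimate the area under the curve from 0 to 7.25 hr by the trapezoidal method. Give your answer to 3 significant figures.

AUC = 26.3 mcg/mL·hr

Trapezoidal AUC_0→7.25:
  [0→0.5]: (8.19+7.09)/2 × 0.5 = 3.82
  [0.5→2.5]: (7.09+3.99)/2 × 2 = 11.08
  [2.5→6.5]: (3.99+1.26)/2 × 4 = 10.5
  [6.5→6.75]: (1.26+1.18)/2 × 0.25 = 0.305
  [6.75→7]: (1.18+1.09)/2 × 0.25 = 0.28375
  [7→7.25]: (1.09+1.02)/2 × 0.25 = 0.26375
  Sum = 26.2525 mcg/mL·hr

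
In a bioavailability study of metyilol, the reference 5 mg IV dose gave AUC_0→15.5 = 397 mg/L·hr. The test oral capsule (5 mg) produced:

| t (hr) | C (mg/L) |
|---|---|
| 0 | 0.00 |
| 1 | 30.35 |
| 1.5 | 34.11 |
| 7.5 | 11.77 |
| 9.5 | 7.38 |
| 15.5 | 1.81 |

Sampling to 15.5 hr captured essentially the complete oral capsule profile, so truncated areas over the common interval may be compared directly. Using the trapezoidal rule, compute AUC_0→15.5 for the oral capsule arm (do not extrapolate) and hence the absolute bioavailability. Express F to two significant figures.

Trapezoidal AUC_0→15.5 (oral capsule):
  [0→1]: (0.00+30.35)/2 × 1 = 15.175
  [1→1.5]: (30.35+34.11)/2 × 0.5 = 16.115
  [1.5→7.5]: (34.11+11.77)/2 × 6 = 137.64
  [7.5→9.5]: (11.77+7.38)/2 × 2 = 19.15
  [9.5→15.5]: (7.38+1.81)/2 × 6 = 27.57
  Sum = 215.65 mg/L·hr
F = (AUC_ev/D_ev)/(AUC_iv/D_iv) = (215.65/5)/(397/5) = 43.13/79.4 = 0.5432

F = 0.54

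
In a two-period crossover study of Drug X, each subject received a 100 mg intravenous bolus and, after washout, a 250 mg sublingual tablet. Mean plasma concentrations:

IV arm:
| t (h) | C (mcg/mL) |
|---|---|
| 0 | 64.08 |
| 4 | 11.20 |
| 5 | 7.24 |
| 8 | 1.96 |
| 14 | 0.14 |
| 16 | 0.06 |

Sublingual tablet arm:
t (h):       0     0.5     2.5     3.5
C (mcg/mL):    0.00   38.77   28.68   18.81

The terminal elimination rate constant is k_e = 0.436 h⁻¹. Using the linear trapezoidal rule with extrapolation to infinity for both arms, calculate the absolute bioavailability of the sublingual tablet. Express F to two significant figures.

F = 0.32

Trapezoidal AUC_0→16 (IV):
  [0→4]: (64.08+11.20)/2 × 4 = 150.56
  [4→5]: (11.20+7.24)/2 × 1 = 9.22
  [5→8]: (7.24+1.96)/2 × 3 = 13.8
  [8→14]: (1.96+0.14)/2 × 6 = 6.3
  [14→16]: (0.14+0.06)/2 × 2 = 0.2
  Sum = 180.08 mcg/mL·h
IV tail: 0.06/0.436 = 0.138; AUC_iv,0→∞ = 180.08 + 0.138 = 180.218 mcg/mL·h
Trapezoidal AUC_0→3.5 (sublingual tablet):
  [0→0.5]: (0.00+38.77)/2 × 0.5 = 9.6925
  [0.5→2.5]: (38.77+28.68)/2 × 2 = 67.45
  [2.5→3.5]: (28.68+18.81)/2 × 1 = 23.745
  Sum = 100.8875 mcg/mL·h
sublingual tablet tail: 18.81/0.436 = 43.142; AUC_ev,0→∞ = 100.8875 + 43.142 = 144.0295 mcg/mL·h
F = (AUC_ev/D_ev)/(AUC_iv/D_iv) = (144.0295/250)/(180.218/100) = 0.576118/1.80218 = 0.3197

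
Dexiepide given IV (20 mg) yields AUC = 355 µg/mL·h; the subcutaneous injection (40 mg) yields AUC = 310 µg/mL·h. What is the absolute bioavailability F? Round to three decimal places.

F = 0.437

F = (AUC_ev / D_ev) / (AUC_iv / D_iv)
  = (310/40) / (355/20)
  = 7.75 / 17.75 = 0.4366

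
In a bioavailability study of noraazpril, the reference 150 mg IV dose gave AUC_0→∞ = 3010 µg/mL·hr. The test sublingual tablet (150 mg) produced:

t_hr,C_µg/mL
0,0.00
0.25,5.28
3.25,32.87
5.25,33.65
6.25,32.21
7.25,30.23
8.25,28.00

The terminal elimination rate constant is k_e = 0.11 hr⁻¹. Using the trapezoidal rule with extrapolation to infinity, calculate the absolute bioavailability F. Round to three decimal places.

Trapezoidal AUC_0→8.25 (sublingual tablet):
  [0→0.25]: (0.00+5.28)/2 × 0.25 = 0.66
  [0.25→3.25]: (5.28+32.87)/2 × 3 = 57.225
  [3.25→5.25]: (32.87+33.65)/2 × 2 = 66.52
  [5.25→6.25]: (33.65+32.21)/2 × 1 = 32.93
  [6.25→7.25]: (32.21+30.23)/2 × 1 = 31.22
  [7.25→8.25]: (30.23+28.00)/2 × 1 = 29.115
  Sum = 217.67 µg/mL·hr
Tail: C_last/k_e = 28.00/0.11 = 254.545
AUC_0→∞ (sublingual tablet) = 217.67 + 254.545 = 472.215 µg/mL·hr
F = (AUC_ev/D_ev)/(AUC_iv/D_iv) = (472.215/150)/(3010/150) = 3.1481/20.0667 = 0.1569

F = 0.157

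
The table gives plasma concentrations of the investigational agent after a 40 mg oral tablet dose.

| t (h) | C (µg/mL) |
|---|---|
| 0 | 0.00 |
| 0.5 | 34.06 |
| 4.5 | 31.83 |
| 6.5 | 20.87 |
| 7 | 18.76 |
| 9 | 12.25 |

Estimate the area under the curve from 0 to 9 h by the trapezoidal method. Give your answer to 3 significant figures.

Trapezoidal AUC_0→9:
  [0→0.5]: (0.00+34.06)/2 × 0.5 = 8.515
  [0.5→4.5]: (34.06+31.83)/2 × 4 = 131.78
  [4.5→6.5]: (31.83+20.87)/2 × 2 = 52.7
  [6.5→7]: (20.87+18.76)/2 × 0.5 = 9.9075
  [7→9]: (18.76+12.25)/2 × 2 = 31.01
  Sum = 233.9125 µg/mL·h

AUC = 234 µg/mL·h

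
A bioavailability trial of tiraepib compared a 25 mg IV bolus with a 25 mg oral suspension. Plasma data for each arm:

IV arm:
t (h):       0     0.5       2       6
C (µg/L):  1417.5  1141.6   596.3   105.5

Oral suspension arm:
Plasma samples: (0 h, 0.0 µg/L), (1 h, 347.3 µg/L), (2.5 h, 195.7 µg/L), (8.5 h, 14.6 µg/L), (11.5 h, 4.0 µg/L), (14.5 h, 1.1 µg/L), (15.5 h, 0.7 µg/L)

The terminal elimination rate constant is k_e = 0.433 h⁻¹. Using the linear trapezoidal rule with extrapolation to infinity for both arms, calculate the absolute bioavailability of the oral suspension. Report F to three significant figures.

F = 0.348

Trapezoidal AUC_0→6 (IV):
  [0→0.5]: (1417.5+1141.6)/2 × 0.5 = 639.775
  [0.5→2]: (1141.6+596.3)/2 × 1.5 = 1303.425
  [2→6]: (596.3+105.5)/2 × 4 = 1403.6
  Sum = 3346.8 µg/L·h
IV tail: 105.5/0.433 = 243.649; AUC_iv,0→∞ = 3346.8 + 243.649 = 3590.449 µg/L·h
Trapezoidal AUC_0→15.5 (oral suspension):
  [0→1]: (0.0+347.3)/2 × 1 = 173.65
  [1→2.5]: (347.3+195.7)/2 × 1.5 = 407.25
  [2.5→8.5]: (195.7+14.6)/2 × 6 = 630.9
  [8.5→11.5]: (14.6+4.0)/2 × 3 = 27.9
  [11.5→14.5]: (4.0+1.1)/2 × 3 = 7.65
  [14.5→15.5]: (1.1+0.7)/2 × 1 = 0.9
  Sum = 1248.25 µg/L·h
oral suspension tail: 0.7/0.433 = 1.617; AUC_ev,0→∞ = 1248.25 + 1.617 = 1249.867 µg/L·h
F = (AUC_ev/D_ev)/(AUC_iv/D_iv) = (1249.867/25)/(3590.449/25) = 49.99468/143.61796 = 0.3481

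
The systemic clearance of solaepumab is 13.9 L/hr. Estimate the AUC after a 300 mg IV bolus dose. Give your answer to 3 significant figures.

AUC_0→∞ = Dose_iv / CL
        = 300 / 13.9 = 21.5827 mg/L·hr

AUC = 21.6 mg/L·hr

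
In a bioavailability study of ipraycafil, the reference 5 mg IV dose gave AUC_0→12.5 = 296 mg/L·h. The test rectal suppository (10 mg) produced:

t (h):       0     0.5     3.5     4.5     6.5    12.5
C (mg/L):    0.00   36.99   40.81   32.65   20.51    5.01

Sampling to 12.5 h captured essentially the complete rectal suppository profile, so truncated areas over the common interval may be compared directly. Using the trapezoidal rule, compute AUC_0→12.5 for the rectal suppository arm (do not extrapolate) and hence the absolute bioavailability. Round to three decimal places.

F = 0.494

Trapezoidal AUC_0→12.5 (rectal suppository):
  [0→0.5]: (0.00+36.99)/2 × 0.5 = 9.2475
  [0.5→3.5]: (36.99+40.81)/2 × 3 = 116.7
  [3.5→4.5]: (40.81+32.65)/2 × 1 = 36.73
  [4.5→6.5]: (32.65+20.51)/2 × 2 = 53.16
  [6.5→12.5]: (20.51+5.01)/2 × 6 = 76.56
  Sum = 292.3975 mg/L·h
F = (AUC_ev/D_ev)/(AUC_iv/D_iv) = (292.3975/10)/(296/5) = 29.23975/59.2 = 0.4939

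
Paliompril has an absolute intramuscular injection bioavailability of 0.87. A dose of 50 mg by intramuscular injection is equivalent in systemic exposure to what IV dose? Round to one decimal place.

Systemic exposure from an extravascular dose = F × D_ev, so the equivalent IV dose is F × D_ev.
D_iv = F × D_ev = 0.87 × 50 = 43.5 mg

D_iv = 43.5 mg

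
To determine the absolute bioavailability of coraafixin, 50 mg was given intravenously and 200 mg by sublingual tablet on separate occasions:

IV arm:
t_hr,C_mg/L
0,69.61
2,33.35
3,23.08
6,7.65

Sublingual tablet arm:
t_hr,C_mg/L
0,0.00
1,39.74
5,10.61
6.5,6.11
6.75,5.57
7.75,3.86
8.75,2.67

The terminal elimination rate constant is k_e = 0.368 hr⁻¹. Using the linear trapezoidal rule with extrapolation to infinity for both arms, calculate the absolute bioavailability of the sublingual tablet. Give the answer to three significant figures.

F = 0.189

Trapezoidal AUC_0→6 (IV):
  [0→2]: (69.61+33.35)/2 × 2 = 102.96
  [2→3]: (33.35+23.08)/2 × 1 = 28.215
  [3→6]: (23.08+7.65)/2 × 3 = 46.095
  Sum = 177.27 mg/L·hr
IV tail: 7.65/0.368 = 20.788; AUC_iv,0→∞ = 177.27 + 20.788 = 198.058 mg/L·hr
Trapezoidal AUC_0→8.75 (sublingual tablet):
  [0→1]: (0.00+39.74)/2 × 1 = 19.87
  [1→5]: (39.74+10.61)/2 × 4 = 100.7
  [5→6.5]: (10.61+6.11)/2 × 1.5 = 12.54
  [6.5→6.75]: (6.11+5.57)/2 × 0.25 = 1.46
  [6.75→7.75]: (5.57+3.86)/2 × 1 = 4.715
  [7.75→8.75]: (3.86+2.67)/2 × 1 = 3.265
  Sum = 142.55 mg/L·hr
sublingual tablet tail: 2.67/0.368 = 7.255; AUC_ev,0→∞ = 142.55 + 7.255 = 149.805 mg/L·hr
F = (AUC_ev/D_ev)/(AUC_iv/D_iv) = (149.805/200)/(198.058/50) = 0.749025/3.96116 = 0.1891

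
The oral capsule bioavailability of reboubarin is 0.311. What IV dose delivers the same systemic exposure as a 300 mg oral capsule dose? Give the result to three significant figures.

D_iv = 93.3 mg

Systemic exposure from an extravascular dose = F × D_ev, so the equivalent IV dose is F × D_ev.
D_iv = F × D_ev = 0.311 × 300 = 93.3 mg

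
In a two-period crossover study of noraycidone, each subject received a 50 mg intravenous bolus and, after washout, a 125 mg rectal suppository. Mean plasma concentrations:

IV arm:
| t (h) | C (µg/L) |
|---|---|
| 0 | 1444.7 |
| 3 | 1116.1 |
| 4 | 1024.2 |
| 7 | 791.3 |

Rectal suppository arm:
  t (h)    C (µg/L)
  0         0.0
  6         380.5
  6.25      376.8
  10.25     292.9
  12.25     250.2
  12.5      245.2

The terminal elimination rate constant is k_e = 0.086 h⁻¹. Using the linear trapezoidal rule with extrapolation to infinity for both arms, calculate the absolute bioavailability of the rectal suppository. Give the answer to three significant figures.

Trapezoidal AUC_0→7 (IV):
  [0→3]: (1444.7+1116.1)/2 × 3 = 3841.2
  [3→4]: (1116.1+1024.2)/2 × 1 = 1070.15
  [4→7]: (1024.2+791.3)/2 × 3 = 2723.25
  Sum = 7634.6 µg/L·h
IV tail: 791.3/0.086 = 9201.163; AUC_iv,0→∞ = 7634.6 + 9201.163 = 16835.763 µg/L·h
Trapezoidal AUC_0→12.5 (rectal suppository):
  [0→6]: (0.0+380.5)/2 × 6 = 1141.5
  [6→6.25]: (380.5+376.8)/2 × 0.25 = 94.6625
  [6.25→10.25]: (376.8+292.9)/2 × 4 = 1339.4
  [10.25→12.25]: (292.9+250.2)/2 × 2 = 543.1
  [12.25→12.5]: (250.2+245.2)/2 × 0.25 = 61.925
  Sum = 3180.5875 µg/L·h
rectal suppository tail: 245.2/0.086 = 2851.163; AUC_ev,0→∞ = 3180.5875 + 2851.163 = 6031.7505 µg/L·h
F = (AUC_ev/D_ev)/(AUC_iv/D_iv) = (6031.7505/125)/(16835.763/50) = 48.254004/336.71526 = 0.1433

F = 0.143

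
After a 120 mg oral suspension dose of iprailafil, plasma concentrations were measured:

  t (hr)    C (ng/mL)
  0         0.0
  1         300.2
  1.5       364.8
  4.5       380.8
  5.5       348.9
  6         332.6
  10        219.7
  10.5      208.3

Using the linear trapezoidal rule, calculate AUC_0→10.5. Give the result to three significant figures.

Trapezoidal AUC_0→10.5:
  [0→1]: (0.0+300.2)/2 × 1 = 150.1
  [1→1.5]: (300.2+364.8)/2 × 0.5 = 166.25
  [1.5→4.5]: (364.8+380.8)/2 × 3 = 1118.4
  [4.5→5.5]: (380.8+348.9)/2 × 1 = 364.85
  [5.5→6]: (348.9+332.6)/2 × 0.5 = 170.375
  [6→10]: (332.6+219.7)/2 × 4 = 1104.6
  [10→10.5]: (219.7+208.3)/2 × 0.5 = 107.0
  Sum = 3181.575 ng/mL·hr

AUC = 3180 ng/mL·hr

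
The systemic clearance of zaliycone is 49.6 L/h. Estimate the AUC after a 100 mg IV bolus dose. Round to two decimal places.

AUC = 2.02 mg/L·h

AUC_0→∞ = Dose_iv / CL
        = 100 / 49.6 = 2.01613 mg/L·h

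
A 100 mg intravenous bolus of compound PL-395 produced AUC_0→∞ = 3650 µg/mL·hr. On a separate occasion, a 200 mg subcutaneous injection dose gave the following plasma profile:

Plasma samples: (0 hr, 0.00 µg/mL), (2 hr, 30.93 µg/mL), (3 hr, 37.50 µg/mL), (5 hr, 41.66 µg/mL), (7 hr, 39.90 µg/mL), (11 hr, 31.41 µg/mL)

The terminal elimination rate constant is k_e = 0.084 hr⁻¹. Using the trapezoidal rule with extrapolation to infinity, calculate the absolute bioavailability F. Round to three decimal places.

F = 0.102

Trapezoidal AUC_0→11 (subcutaneous injection):
  [0→2]: (0.00+30.93)/2 × 2 = 30.93
  [2→3]: (30.93+37.50)/2 × 1 = 34.215
  [3→5]: (37.50+41.66)/2 × 2 = 79.16
  [5→7]: (41.66+39.90)/2 × 2 = 81.56
  [7→11]: (39.90+31.41)/2 × 4 = 142.62
  Sum = 368.485 µg/mL·hr
Tail: C_last/k_e = 31.41/0.084 = 373.929
AUC_0→∞ (subcutaneous injection) = 368.485 + 373.929 = 742.414 µg/mL·hr
F = (AUC_ev/D_ev)/(AUC_iv/D_iv) = (742.414/200)/(3650/100) = 3.71207/36.5 = 0.1017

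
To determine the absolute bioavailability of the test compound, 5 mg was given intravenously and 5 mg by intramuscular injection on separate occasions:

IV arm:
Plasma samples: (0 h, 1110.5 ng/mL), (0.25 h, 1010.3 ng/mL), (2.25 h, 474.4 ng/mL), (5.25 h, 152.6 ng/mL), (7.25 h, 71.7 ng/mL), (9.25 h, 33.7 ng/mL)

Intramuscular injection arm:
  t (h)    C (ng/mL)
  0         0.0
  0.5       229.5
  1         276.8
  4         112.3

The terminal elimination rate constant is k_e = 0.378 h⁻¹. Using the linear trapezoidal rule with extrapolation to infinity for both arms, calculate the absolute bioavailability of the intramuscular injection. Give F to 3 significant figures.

F = 0.342

Trapezoidal AUC_0→9.25 (IV):
  [0→0.25]: (1110.5+1010.3)/2 × 0.25 = 265.1
  [0.25→2.25]: (1010.3+474.4)/2 × 2 = 1484.7
  [2.25→5.25]: (474.4+152.6)/2 × 3 = 940.5
  [5.25→7.25]: (152.6+71.7)/2 × 2 = 224.3
  [7.25→9.25]: (71.7+33.7)/2 × 2 = 105.4
  Sum = 3020.0 ng/mL·h
IV tail: 33.7/0.378 = 89.153; AUC_iv,0→∞ = 3020.0 + 89.153 = 3109.153 ng/mL·h
Trapezoidal AUC_0→4 (intramuscular injection):
  [0→0.5]: (0.0+229.5)/2 × 0.5 = 57.375
  [0.5→1]: (229.5+276.8)/2 × 0.5 = 126.575
  [1→4]: (276.8+112.3)/2 × 3 = 583.65
  Sum = 767.6 ng/mL·h
intramuscular injection tail: 112.3/0.378 = 297.090; AUC_ev,0→∞ = 767.6 + 297.090 = 1064.69 ng/mL·h
F = (AUC_ev/D_ev)/(AUC_iv/D_iv) = (1064.69/5)/(3109.153/5) = 212.938/621.8306 = 0.3424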